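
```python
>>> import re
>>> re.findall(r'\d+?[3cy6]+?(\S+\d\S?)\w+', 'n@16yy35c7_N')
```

['yy35c7_']

The pattern matches one or more of a digit (lazy), then one or more of one of [3cy6] (lazy); then one or more of a non-whitespace character, then a digit, then optionally a non-whitespace character (captured); then one or more of a word character.
Scanning left to right: at [2:12] match '16yy35c7_N', group 1 = 'yy35c7_'.
`findall` collects group 1 from the one match (1 total).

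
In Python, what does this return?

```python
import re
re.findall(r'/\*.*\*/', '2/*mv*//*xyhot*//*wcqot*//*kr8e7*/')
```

['/*mv*//*xyhot*//*wcqot*//*kr8e7*/']

With no groups in the pattern, `findall` gives back each whole match — 1 here.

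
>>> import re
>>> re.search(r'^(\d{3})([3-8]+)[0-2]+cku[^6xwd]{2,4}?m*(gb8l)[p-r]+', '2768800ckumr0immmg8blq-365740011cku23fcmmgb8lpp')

Here no position works, so the call returns None.

None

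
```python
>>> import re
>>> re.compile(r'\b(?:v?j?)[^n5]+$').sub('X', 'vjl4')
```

'X'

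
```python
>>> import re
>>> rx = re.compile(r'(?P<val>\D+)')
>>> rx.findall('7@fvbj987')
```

['@fvbj']

The pattern matches one or more of a non-digit (captured as 'val').
`findall` collects group 1 from the one match (1 total).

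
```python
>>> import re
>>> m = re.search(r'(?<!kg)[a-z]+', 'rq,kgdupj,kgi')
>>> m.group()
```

'rq'

A negative assertion filters positions out without eating any characters.
The match spans [0:2] → 'rq'.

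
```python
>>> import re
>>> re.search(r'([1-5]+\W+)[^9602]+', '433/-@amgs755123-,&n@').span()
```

Pattern: one or more of a character in [1-5], then one or more of a non-word character (captured); then one or more of any character except [9602].
`search` walks the string left to right and returns the first match it finds.
The match spans [0:14] → '433/-@amgs7551'.
Captured: group 1 = '433/-@'.

(0, 14)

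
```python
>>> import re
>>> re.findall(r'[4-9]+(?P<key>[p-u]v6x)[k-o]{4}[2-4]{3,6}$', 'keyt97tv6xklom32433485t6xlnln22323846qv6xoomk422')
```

['qv6x']

This matches one or more of a character in [4-9]; then a character in [p-u], then the literal 'v6x' (captured as 'key'); then exactly 4 of a character in [k-o], then 3 to 6 of a character in [2-4]; then anchored at the end.
Walking the string: at [34:48] match '846qv6xoomk422', group 1 = 'qv6x'.
`findall` collects group 1 from the one match (1 total).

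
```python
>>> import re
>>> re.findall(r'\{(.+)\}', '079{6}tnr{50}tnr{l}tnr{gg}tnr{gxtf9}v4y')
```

`findall` collects group 1 from the one match (1 total).

['6}tnr{50}tnr{l}tnr{gg}tnr{gxtf9']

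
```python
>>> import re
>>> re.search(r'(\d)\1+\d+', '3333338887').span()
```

(0, 10)

`\1` is not a pattern — it's the concrete string captured by group 1, re-applied verbatim.
The match spans [0:10] → '3333338887'.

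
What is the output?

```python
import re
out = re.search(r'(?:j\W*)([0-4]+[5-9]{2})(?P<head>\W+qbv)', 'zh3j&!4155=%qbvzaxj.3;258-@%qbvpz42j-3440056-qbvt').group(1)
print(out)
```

Pattern: the literal 'j', then zero or more of a non-word character (non-capturing group); then one or more of a character in [0-4], then exactly 2 of a character in [5-9] (captured); then one or more of a non-word character, then the literal 'qbv' (captured as 'head').
`re.search` tries every starting position until one works.
The match spans [3:15] → 'j&!4155=%qbv'.
Captured: group 1 = '4155', group 2 = '=%qbv'.

4155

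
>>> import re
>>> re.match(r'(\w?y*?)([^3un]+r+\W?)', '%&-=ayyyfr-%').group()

'%&-=ayyyfr-'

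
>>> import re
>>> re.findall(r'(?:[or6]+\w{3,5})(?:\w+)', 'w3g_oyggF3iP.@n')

['oyggF3iP']

Pattern: one or more of one of [or6], then 3 to 5 of a word character (non-capturing group); then one or more of a word character (non-capturing group).
Scanning left to right: at [4:12] → 'oyggF3iP'.
Since nothing is captured, `findall` lists the 1 matched substring directly.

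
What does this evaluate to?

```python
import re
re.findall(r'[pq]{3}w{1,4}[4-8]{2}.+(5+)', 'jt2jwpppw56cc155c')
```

One capturing group, so `findall` returns just the captured substring from the one match — 1 in all.

['5']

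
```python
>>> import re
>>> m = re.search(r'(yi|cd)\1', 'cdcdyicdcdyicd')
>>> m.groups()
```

The match spans [0:4] → 'cdcd'.
Captured: group 1 = 'cd'.

('cd',)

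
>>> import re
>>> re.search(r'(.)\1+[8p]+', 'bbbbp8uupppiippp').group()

A backreference is literal: `\1` must see the identical characters the first group matched.
`re.search` tries every starting position until one works.
The match spans [0:6] → 'bbbbp8'.
Captured: group 1 = 'b'.

'bbbbp8'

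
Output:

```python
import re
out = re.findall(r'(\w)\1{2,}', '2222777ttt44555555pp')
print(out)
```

['2', '7', 't', '5']

After group 1 captures some text, `\1` only succeeds where that same text appears again.
One capturing group, so `findall` returns just the captured substring from each match — 4 in all.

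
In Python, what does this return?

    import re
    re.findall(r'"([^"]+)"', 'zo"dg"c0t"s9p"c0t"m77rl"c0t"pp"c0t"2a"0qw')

['dg', 's9p', 'm77rl', 'pp', '2a']

Walking the string: at [2:6] match '"dg"', group 1 = 'dg'; at [9:14] match '"s9p"', group 1 = 's9p'; at [17:24] match '"m77rl"', group 1 = 'm77rl'; at [27:31] match '"pp"', group 1 = 'pp'; at [34:38] match '"2a"', group 1 = '2a'.
`findall` collects group 1 from each match (5 total).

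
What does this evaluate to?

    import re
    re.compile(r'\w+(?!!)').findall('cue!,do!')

['cu', 'd']

A negative assertion filters positions out without eating any characters.
With no groups in the pattern, `findall` gives back each whole match — 2 here.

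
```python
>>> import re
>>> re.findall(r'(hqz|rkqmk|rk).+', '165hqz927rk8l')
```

['hqz']

With a single group, `findall` returns only what that group captured — 1 item.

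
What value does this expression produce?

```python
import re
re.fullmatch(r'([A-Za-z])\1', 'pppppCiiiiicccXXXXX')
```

None

For `fullmatch`, every character of the input must be accounted for by the pattern.
Here there's no way to consume every character, so the call returns None.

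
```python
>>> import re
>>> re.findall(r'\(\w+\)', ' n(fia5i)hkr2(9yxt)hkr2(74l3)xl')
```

Walking the string: at [2:9] → '(fia5i)'; at [13:19] → '(9yxt)'; at [23:29] → '(74l3)'.
No capturing groups, so `findall` returns the 3 full match strings.

['(fia5i)', '(9yxt)', '(74l3)']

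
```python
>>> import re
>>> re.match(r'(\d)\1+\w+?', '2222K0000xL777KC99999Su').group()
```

'2222K'

`\1` has to match the exact text group 1 already captured.
`re.match` only tries the pattern at the start of the string.
The match spans [0:5] → '2222K'.
Captured: group 1 = '2'.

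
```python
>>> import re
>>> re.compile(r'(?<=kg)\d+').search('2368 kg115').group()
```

'115'

The positive lookaround only admits positions where the adjacent text matches; those characters stay outside the span.
`re.search` tries every starting position until one works.
The match spans [7:10] → '115'.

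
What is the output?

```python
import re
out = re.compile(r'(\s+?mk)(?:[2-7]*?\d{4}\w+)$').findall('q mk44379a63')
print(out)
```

[' mk']

The pattern matches one or more of whitespace (lazy), then the literal 'mk' (captured); then zero or more of a character in [2-7] (lazy), then exactly 4 of a digit, then one or more of a word character (non-capturing group); then anchored at the end.
Matches: at [1:12] match ' mk44379a63', group 1 = ' mk'.
One capturing group, so `findall` returns just the captured substring from the one match — 1 in all.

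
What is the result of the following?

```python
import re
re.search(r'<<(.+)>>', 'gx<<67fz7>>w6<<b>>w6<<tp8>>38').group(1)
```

'67fz7>>w6<<b>>w6<<tp8'

`re.search` tries every starting position until one works.
The match spans [2:27] → '<<67fz7>>w6<<b>>w6<<tp8>>'.
Captured: group 1 = '67fz7>>w6<<b>>w6<<tp8'.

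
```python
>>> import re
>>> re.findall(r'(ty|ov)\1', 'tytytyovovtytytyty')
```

`\1` is not a pattern — it's the concrete string captured by group 1, re-applied verbatim.
Matches: at [0:4] match 'tyty', group 1 = 'ty'; at [6:10] match 'ovov', group 1 = 'ov'; at [10:14] match 'tyty', group 1 = 'ty'; at [14:18] match 'tyty', group 1 = 'ty'.
`findall` collects group 1 from each match (4 total).

['ty', 'ov', 'ty', 'ty']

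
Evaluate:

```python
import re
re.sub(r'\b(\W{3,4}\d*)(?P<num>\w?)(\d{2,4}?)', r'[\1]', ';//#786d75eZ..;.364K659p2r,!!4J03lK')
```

Pattern: a word boundary (`\b`, zero-width); then 3 to 4 of a non-word character, then zero or more of a digit (captured); then optionally a word character (captured as 'num'); then 2 to 4 of a digit (lazy) (captured).
A non-greedy quantifier consumes as few characters as it can — just enough that the remainder of the pattern still matches from where it stops; whatever follows it matches normally.
Matches: at [12:22] → '..;.364K65'; at [26:33] → ',!!4J03'.
`\1` in the replacement pulls in group 1's text for each match.

';//#786d75eZ[..;.364]9p2r[,!!4]lK'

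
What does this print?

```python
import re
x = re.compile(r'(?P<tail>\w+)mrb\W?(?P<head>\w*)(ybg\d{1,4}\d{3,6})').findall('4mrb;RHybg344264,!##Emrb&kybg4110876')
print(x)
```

Pattern: one or more of a word character (captured as 'tail'); then the literal 'mrb', then optionally a non-word character; then zero or more of a word character (captured as 'head'); then the literal 'ybg', then 1 to 4 of a digit, then 3 to 6 of a digit (captured).
`findall` packs the 3 group values into a tuple for every match.

[('4', 'RH', 'ybg344264'), ('E', 'k', 'ybg4110876')]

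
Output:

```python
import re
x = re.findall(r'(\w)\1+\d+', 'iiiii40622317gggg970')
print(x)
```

After group 1 captures some text, `\1` only succeeds where that same text appears again.
Walking the string: at [0:13] match 'iiiii40622317', group 1 = 'i'; at [13:20] match 'gggg970', group 1 = 'g'.
`findall` collects group 1 from each match (2 total).

['i', 'g']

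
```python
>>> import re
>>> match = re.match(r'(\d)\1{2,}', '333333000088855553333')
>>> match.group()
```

The backreference `\1` re-matches whatever the first group consumed, character for character.
`re.match` only tries the pattern at the start of the string.
The match spans [0:6] → '333333'.
Captured: group 1 = '3'.

'333333'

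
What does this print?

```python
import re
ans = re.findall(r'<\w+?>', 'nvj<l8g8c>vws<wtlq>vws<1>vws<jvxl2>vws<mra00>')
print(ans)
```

['<l8g8c>', '<wtlq>', '<1>', '<jvxl2>', '<mra00>']

Scanning left to right: at [3:10] → '<l8g8c>'; at [13:19] → '<wtlq>'; at [22:25] → '<1>'; at [28:35] → '<jvxl2>'; at [38:45] → '<mra00>'.
With no groups in the pattern, `findall` gives back each whole match — 5 here.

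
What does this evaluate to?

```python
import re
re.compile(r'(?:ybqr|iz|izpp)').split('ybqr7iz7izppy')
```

The regex engine tests alternatives in the order written; an earlier branch that matches wins even if a later one would match more.
Matches to split on: at [0:4] → 'ybqr'; at [5:7] → 'iz'; at [8:10] → 'iz'.
Splitting on the pattern gives 4 pieces.

['', '7', '7', 'ppy']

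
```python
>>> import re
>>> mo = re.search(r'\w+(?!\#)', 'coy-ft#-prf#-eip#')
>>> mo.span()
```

Because the assertion is negative and zero-width, positions next to the forbidden text are skipped.
`re.search` tries every starting position until one works.
The match spans [0:3] → 'coy'.

(0, 3)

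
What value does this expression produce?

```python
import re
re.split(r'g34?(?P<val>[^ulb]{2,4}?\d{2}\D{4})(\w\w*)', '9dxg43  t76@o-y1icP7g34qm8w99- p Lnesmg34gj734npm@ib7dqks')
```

['9dxg43  t76@o-y1icP7', 'qm8w99- p ', 'Lnesmg34gj734npm', '@ib7dqks']

This matches the literal 'g3', then optionally a literal '4'; then 2 to 4 of any character except [ulb] (lazy), then exactly 2 of a digit, then exactly 4 of a non-digit (captured as 'val'); then a word character, then zero or more of a word character (captured).
With a capturing group present, the delimiter's captured portion is kept in the result list.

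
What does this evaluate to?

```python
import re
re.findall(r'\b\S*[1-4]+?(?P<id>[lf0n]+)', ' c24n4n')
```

This matches a word boundary (`\b`, zero-width); then zero or more of a non-whitespace character, then one or more of a character in [1-4] (lazy); then one or more of one of [lf0n] (captured as 'id').
Matches: at [1:7] match 'c24n4n', group 1 = 'n'.
With a single group, `findall` returns only what that group captured — 1 item.

['n']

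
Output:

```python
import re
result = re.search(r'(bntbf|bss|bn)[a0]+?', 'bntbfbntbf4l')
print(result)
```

`re.search` scans for the first position where the pattern succeeds.
Here nothing in the string fits, so the call returns None.

None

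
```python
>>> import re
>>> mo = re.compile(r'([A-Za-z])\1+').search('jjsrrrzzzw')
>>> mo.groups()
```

The match spans [0:2] → 'jj'.
Captured: group 1 = 'j'.

('j',)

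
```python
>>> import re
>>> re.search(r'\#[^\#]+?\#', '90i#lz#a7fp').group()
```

'#lz#'

The match spans [3:7] → '#lz#'.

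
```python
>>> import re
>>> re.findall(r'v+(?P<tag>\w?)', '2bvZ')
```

['Z']

Pattern: one or more of a literal 'v'; then optionally a word character (captured as 'tag').
Scanning left to right: at [2:4] match 'vZ', group 1 = 'Z'.
`findall` collects group 1 from the one match (1 total).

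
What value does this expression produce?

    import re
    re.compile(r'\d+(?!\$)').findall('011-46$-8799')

['011', '4', '8799']

The negative lookahead/lookbehind blocks any match where the forbidden context is present.
Since nothing is captured, `findall` lists the 3 matched substrings directly.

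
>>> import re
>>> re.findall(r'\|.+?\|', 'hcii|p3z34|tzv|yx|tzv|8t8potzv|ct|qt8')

['|p3z34|', '|yx|', '|8t8potzv|']

With the lazy modifier that quantifier settles for the fewest repetitions that let the rest of the pattern succeed (the atoms after it are unaffected and can still be greedy).
No capturing groups, so `findall` returns the 3 full match strings.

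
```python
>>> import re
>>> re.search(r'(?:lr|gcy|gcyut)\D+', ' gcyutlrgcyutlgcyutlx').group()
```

'gcyutlrgcyutlgcyutlx'

The match spans [1:21] → 'gcyutlrgcyutlgcyutlx'.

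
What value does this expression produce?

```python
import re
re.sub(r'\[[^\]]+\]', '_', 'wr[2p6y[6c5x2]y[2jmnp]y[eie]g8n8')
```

Each match is replaced by '_'.

'wr_y_y_g8n8'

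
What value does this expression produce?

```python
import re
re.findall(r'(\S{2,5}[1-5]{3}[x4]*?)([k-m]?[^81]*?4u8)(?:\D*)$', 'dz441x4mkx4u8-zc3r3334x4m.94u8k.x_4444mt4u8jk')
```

The pattern matches 2 to 5 of a non-whitespace character, then exactly 3 of a character in [1-5], then zero or more of one of [x4] (lazy) (captured); then optionally a character in [k-m], then zero or more of any character except [81] (lazy), then the literal '4u8' (captured); then zero or more of a non-digit (non-capturing group); then anchored at the end.
A non-greedy quantifier consumes as few characters as it can — just enough that the remainder of the pattern still matches from where it stops; whatever follows it matches normally.
Walking the string: at [29:45] match '8k.x_4444mt4u8jk', groups = ('8k.x_444', '4mt4u8').
`findall` packs the 2 group values into a tuple for every match.

[('8k.x_444', '4mt4u8')]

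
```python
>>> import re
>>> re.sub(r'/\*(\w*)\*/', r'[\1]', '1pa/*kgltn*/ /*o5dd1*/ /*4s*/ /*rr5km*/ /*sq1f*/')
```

'1pa[kgltn] [o5dd1] [4s] [rr5km] [sq1f]'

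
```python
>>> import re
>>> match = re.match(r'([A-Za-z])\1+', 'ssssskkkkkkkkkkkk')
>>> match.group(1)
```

's'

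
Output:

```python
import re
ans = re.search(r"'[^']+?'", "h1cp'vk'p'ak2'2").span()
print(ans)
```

The match spans [4:8] → "'vk'".

(4, 8)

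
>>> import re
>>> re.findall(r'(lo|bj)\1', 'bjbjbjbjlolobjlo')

['bj', 'bj', 'lo']

The backreference `\1` re-matches whatever the first group consumed, character for character.
Because there's exactly one group, `findall` drops the full match and keeps group 1 from each hit.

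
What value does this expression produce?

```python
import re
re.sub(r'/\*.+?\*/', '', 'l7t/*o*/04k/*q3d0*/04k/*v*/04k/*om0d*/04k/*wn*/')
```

Because the quantifier is non-greedy, it stops expanding at the earliest point where the rest of the pattern can succeed.
Matches: at [3:8] → '/*o*/'; at [11:19] → '/*q3d0*/'; at [22:27] → '/*v*/'; at [30:38] → '/*om0d*/'; at [41:47] → '/*wn*/'.
Every occurrence is swapped for ''.

'l7t04k04k04k04k'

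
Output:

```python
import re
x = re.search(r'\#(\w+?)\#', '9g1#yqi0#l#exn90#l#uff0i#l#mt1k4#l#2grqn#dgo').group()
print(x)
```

#yqi0#

The match spans [3:9] → '#yqi0#'.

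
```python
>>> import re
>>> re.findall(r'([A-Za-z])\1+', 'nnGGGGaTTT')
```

After group 1 captures some text, `\1` only succeeds where that same text appears again.
Walking the string: at [0:2] match 'nn', group 1 = 'n'; at [2:6] match 'GGGG', group 1 = 'G'; at [7:10] match 'TTT', group 1 = 'T'.
`findall` collects group 1 from each match (3 total).

['n', 'G', 'T']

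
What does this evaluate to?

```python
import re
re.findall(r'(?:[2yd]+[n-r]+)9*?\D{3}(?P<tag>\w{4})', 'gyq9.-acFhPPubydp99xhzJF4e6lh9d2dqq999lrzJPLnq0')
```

['cFhP', 'JF4e', 'JPLn']

Pattern: one or more of one of [2yd], then one or more of a character in [n-r] (non-capturing group); then zero or more of a literal '9' (lazy), then exactly 3 of a non-digit; then exactly 4 of a word character (captured as 'tag').
One capturing group, so `findall` returns just the captured substring from each match — 3 in all.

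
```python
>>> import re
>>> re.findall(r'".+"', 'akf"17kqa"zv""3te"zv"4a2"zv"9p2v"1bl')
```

With no groups in the pattern, `findall` gives back each whole match — 1 here.

['"17kqa"zv""3te"zv"4a2"zv"9p2v"']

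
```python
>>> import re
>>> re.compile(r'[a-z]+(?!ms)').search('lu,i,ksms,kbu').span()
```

A negative assertion filters positions out without eating any characters.
`search` walks the string left to right and returns the first match it finds.
The match spans [0:2] → 'lu'.

(0, 2)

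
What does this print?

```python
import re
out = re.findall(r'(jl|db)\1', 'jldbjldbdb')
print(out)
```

['db']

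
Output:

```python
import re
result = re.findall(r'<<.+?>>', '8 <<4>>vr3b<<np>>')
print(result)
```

Walking the string: at [2:7] → '<<4>>'; at [11:17] → '<<np>>'.
Since nothing is captured, `findall` lists the 2 matched substrings directly.

['<<4>>', '<<np>>']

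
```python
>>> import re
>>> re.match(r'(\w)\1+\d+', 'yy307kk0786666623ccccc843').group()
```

A backreference is literal: `\1` must see the identical characters the first group matched.
`re.match` won't scan ahead — the pattern has to work from the very first character.
The match spans [0:5] → 'yy307'.
Captured: group 1 = 'y'.

'yy307'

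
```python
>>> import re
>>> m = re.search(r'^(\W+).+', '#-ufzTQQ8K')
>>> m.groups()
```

('#-',)

This matches anchored at the start of the string; then one or more of a non-word character (captured); then one or more of any character.
Unlike `match`, `search` isn't anchored — it looks for the pattern anywhere in the string.
The match spans [0:10] → '#-ufzTQQ8K'.
Captured: group 1 = '#-'.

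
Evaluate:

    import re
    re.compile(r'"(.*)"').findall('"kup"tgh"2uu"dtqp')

['kup"tgh"2uu']

Scanning left to right: at [0:13] match '"kup"tgh"2uu"', group 1 = 'kup"tgh"2uu'.
One capturing group, so `findall` returns just the captured substring from the one match — 1 in all.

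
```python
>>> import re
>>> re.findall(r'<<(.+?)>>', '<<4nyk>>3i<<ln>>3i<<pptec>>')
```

['4nyk', 'ln', 'pptec']

Lazy quantifiers expand one character at a time until the remainder of the pattern can match.
Matches: at [0:8] match '<<4nyk>>', group 1 = '4nyk'; at [10:16] match '<<ln>>', group 1 = 'ln'; at [18:27] match '<<pptec>>', group 1 = 'pptec'.
Because there's exactly one group, `findall` drops the full match and keeps group 1 from each hit.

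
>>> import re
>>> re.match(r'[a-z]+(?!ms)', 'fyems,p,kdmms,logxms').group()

'fyems'

A negative assertion filters positions out without eating any characters.
`re.match` only tries the pattern at the start of the string.
The match spans [0:5] → 'fyems'.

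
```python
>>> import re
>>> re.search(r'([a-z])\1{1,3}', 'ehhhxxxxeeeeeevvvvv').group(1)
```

The match spans [1:4] → 'hhh'.
Captured: group 1 = 'h'.

'h'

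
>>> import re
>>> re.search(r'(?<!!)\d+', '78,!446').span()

(0, 2)

A negative assertion filters positions out without eating any characters.
`re.search` tries every starting position until one works.
The match spans [0:2] → '78'.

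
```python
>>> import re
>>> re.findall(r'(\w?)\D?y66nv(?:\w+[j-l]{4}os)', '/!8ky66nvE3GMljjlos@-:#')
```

Because there's exactly one group, `findall` drops the full match and keeps group 1 from the one hit.

['8']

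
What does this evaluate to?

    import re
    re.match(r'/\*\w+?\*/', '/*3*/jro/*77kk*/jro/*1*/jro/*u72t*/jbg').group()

'/*3*/'

`re.match` only tries the pattern at the start of the string.
The match spans [0:5] → '/*3*/'.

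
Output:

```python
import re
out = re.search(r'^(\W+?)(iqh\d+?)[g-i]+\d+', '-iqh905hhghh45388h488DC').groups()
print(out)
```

The match spans [0:17] → '-iqh905hhghh45388'.
Captured: group 1 = '-', group 2 = 'iqh905'.

('-', 'iqh905')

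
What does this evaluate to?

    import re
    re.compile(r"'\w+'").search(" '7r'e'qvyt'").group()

`re.search` scans for the first position where the pattern succeeds.
The match spans [1:5] → "'7r'".

"'7r'"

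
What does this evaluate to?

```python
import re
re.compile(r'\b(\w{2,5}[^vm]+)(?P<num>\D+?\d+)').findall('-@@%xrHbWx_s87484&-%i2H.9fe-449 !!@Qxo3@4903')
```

[('xrHbWx_s87484&-%i2H.9fe-449 !!@Qxo3', '@4903')]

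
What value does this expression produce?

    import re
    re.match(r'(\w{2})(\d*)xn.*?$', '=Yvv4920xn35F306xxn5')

The pattern matches exactly 2 of a word character (captured); then zero or more of a digit (captured); then the literal 'xn', then zero or more of any character (lazy); then anchored at the end.
`match` is anchored at position 0; if the pattern doesn't fit there, it returns None.
Here position 0 doesn't satisfy it, so the call returns None.

None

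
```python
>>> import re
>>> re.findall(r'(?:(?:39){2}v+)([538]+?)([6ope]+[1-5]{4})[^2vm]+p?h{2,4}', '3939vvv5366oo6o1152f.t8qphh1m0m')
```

This matches the literal '39' repeated 2 times, then one or more of the literal 'v' (non-capturing group); then one or more of one of [538] (lazy) (captured); then one or more of one of [6ope], then exactly 4 of a character in [1-5] (captured); then one or more of any character except [2vm], then optionally the literal 'p', then 2 to 4 of the literal 'h'.
2 groups means the one result is a tuple of 2 captured strings — 1 here.

[('53', '66oo6o1152')]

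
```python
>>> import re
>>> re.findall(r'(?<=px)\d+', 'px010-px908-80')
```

['010', '908']

Lookahead/lookbehind check context without consuming it, so the matched span excludes the asserted characters.
Since nothing is captured, `findall` lists the 2 matched substrings directly.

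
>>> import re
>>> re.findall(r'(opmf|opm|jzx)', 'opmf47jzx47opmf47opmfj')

['opmf', 'jzx', 'opmf', 'opmf']

Branches in `(...|...)` are attempted left-to-right; the first branch that allows the whole pattern to succeed is taken.
Matches: at [0:4] match 'opmf', group 1 = 'opmf'; at [6:9] match 'jzx', group 1 = 'jzx'; at [11:15] match 'opmf', group 1 = 'opmf'; at [17:21] match 'opmf', group 1 = 'opmf'.
One capturing group, so `findall` returns just the captured substring from each match — 4 in all.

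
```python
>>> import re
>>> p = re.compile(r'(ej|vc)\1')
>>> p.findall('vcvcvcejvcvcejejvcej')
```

['vc', 'vc', 'ej']

A backreference is literal: `\1` must see the identical characters the first group matched.
Scanning left to right: at [0:4] match 'vcvc', group 1 = 'vc'; at [8:12] match 'vcvc', group 1 = 'vc'; at [12:16] match 'ejej', group 1 = 'ej'.
With a single group, `findall` returns only what that group captured — 3 items.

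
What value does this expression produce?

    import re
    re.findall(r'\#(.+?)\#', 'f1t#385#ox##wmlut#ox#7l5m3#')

Lazy quantifiers expand one character at a time until the remainder of the pattern can match.
`findall` collects group 1 from each match (3 total).

['385', '#wmlut', '7l5m3']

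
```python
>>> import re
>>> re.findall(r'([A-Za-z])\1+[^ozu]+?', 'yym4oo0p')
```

['y', 'o']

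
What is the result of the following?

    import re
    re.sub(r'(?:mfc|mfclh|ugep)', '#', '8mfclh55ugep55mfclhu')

Alternation tries branches left to right and keeps the first one that lets the overall match succeed at that position.
Every occurrence is swapped for '#'.

'8#lh55#55#lhu'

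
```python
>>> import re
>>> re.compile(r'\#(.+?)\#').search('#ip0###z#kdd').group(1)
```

'ip0'

Because the quantifier is non-greedy, it stops expanding at the earliest point where the rest of the pattern can succeed.
`search` walks the string left to right and returns the first match it finds.
The match spans [0:5] → '#ip0#'.
Captured: group 1 = 'ip0'.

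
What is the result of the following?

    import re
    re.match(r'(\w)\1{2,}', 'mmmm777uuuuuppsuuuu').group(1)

'm'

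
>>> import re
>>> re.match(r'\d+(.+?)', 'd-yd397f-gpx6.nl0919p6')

None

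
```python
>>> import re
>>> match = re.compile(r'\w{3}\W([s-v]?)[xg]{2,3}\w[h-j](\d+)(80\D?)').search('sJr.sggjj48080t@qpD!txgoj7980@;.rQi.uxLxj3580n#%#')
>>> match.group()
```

'sJr.sggjj48080t'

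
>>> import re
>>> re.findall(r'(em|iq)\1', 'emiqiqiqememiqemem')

['iq', 'em', 'em']

A backreference is literal: `\1` must see the identical characters the first group matched.
Walking the string: at [2:6] match 'iqiq', group 1 = 'iq'; at [8:12] match 'emem', group 1 = 'em'; at [14:18] match 'emem', group 1 = 'em'.
With a single group, `findall` returns only what that group captured — 3 items.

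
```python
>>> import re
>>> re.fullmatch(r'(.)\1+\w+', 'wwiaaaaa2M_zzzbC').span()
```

`\1` has to match the exact text group 1 already captured.
`fullmatch` succeeds only if the pattern covers the string from start to end.
The match spans [0:16] → 'wwiaaaaa2M_zzzbC'.
Captured: group 1 = 'w'.

(0, 16)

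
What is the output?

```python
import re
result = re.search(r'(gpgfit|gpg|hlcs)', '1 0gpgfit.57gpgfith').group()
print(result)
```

gpgfit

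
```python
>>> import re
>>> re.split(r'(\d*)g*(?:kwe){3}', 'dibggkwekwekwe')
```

The pattern matches zero or more of a digit (captured); then zero or more of a literal 'g', then the literal 'kwe' repeated 3 times.
With a capturing group present, the delimiter's captured portion is kept in the result list.

['dib', '', '']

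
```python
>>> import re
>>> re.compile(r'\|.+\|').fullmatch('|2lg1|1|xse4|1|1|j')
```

None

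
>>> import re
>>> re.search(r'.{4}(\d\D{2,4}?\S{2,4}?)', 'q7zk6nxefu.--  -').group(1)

The match spans [0:9] → 'q7zk6nxef'.
Captured: group 1 = '6nxef'.

'6nxef'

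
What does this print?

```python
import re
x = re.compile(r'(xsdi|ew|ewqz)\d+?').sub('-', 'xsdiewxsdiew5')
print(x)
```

Every occurrence is swapped for '-'.

xsdiewxsdi-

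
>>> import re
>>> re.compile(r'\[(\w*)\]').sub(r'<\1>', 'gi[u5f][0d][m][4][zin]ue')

Matches: at [2:7] → '[u5f]'; at [7:11] → '[0d]'; at [11:14] → '[m]'; at [14:17] → '[4]'; at [17:22] → '[zin]'.
The replacement refers to a captured group, so each match is rewritten using its own captured text.

'gi<u5f><0d><m><4><zin>ue'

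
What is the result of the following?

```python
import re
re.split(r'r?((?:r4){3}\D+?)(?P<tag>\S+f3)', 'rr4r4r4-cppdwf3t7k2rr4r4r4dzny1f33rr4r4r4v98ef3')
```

['', 'r4r4r4-', 'cppdwf3t7k2rr4r4r4dzny1f33rr4r4r4v98ef3', '']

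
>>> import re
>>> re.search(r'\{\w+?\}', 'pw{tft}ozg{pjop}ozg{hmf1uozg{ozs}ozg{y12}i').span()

(2, 7)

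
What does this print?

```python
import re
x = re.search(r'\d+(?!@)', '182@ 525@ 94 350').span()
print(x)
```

(0, 2)

`(?!…)`/`(?<!…)` only lets a position through if the neighbouring text does NOT match; no characters are consumed.
The match spans [0:2] → '18'.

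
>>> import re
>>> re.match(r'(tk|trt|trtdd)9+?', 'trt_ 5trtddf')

None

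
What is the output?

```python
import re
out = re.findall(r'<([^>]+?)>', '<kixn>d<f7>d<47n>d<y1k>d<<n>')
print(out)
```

Walking the string: at [0:6] match '<kixn>', group 1 = 'kixn'; at [7:11] match '<f7>', group 1 = 'f7'; at [12:17] match '<47n>', group 1 = '47n'; at [18:23] match '<y1k>', group 1 = 'y1k'; at [24:28] match '<<n>', group 1 = '<n'.
Because there's exactly one group, `findall` drops the full match and keeps group 1 from each hit.

['kixn', 'f7', '47n', 'y1k', '<n']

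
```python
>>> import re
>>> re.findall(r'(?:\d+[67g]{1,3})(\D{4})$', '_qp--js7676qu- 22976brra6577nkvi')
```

Pattern: one or more of a digit, then 1 to 3 of one of [67g] (non-capturing group); then exactly 4 of a non-digit (captured); then anchored at the end.
`findall` collects group 1 from the one match (1 total).

['nkvi']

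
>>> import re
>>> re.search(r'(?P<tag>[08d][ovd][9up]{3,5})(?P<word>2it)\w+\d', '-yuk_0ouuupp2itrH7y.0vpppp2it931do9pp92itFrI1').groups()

The pattern matches one of [08d], then one of [ovd], then 3 to 5 of one of [9up] (captured as 'tag'); then the literal '2i', then a literal 't' (captured as 'word'); then one or more of a word character, then a digit.
`search` walks the string left to right and returns the first match it finds.
The match spans [5:18] → '0ouuupp2itrH7'.
Captured: group 1 = '0ouuupp', group 2 = '2it'.

('0ouuupp', '2it')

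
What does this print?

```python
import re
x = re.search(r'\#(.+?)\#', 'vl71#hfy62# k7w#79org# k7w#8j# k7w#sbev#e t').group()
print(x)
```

The `?` after the quantifier makes it lazy — it takes as little as possible before letting the rest of the pattern try.
The match spans [4:11] → '#hfy62#'.

#hfy62#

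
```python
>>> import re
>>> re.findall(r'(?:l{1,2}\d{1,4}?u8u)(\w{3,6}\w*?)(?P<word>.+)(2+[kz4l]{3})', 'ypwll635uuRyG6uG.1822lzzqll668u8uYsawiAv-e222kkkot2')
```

[('YsawiA', 'v-e22', '2kkk')]

Pattern: 1 to 2 of the literal 'l', then 1 to 4 of a digit (lazy), then the literal 'u8u' (non-capturing group); then 3 to 6 of a word character, then zero or more of a word character (lazy) (captured); then one or more of any character (captured as 'word'); then one or more of a literal '2', then exactly 3 of one of [kz4l] (captured).
Matches: at [25:48] match 'll668u8uYsawiAv-e222kkk', groups = ('YsawiA', 'v-e22', '2kkk').
3 groups means the one result is a tuple of 3 captured strings — 1 here.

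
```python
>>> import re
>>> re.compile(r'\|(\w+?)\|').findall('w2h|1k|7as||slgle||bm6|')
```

Matches: at [3:7] match '|1k|', group 1 = '1k'; at [11:18] match '|slgle|', group 1 = 'slgle'; at [18:23] match '|bm6|', group 1 = 'bm6'.
`findall` collects group 1 from each match (3 total).

['1k', 'slgle', 'bm6']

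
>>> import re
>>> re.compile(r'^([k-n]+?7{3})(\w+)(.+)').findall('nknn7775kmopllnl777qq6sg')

This matches anchored at the start of the string; then one or more of a character in [k-n] (lazy), then exactly 3 of the literal '7' (captured); then one or more of a word character (captured); then one or more of any character (captured).
Scanning left to right: at [0:24] match 'nknn7775kmopllnl777qq6sg', groups = ('nknn777', '5kmopllnl777qq6s', 'g').
`findall` packs the 3 group values into a tuple for every match.

[('nknn777', '5kmopllnl777qq6s', 'g')]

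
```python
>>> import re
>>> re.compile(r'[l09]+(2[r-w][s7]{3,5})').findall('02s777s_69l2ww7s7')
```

Pattern: one or more of one of [l09]; then the literal '2', then a character in [r-w], then 3 to 5 of one of [s7] (captured).
Walking the string: at [0:7] match '02s777s', group 1 = '2s777s'.
Because there's exactly one group, `findall` drops the full match and keeps group 1 from the one hit.

['2s777s']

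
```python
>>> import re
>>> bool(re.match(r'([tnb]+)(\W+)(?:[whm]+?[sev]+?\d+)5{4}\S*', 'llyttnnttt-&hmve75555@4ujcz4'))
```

False

Pattern: one or more of one of [tnb] (captured); then one or more of a non-word character (captured); then one or more of one of [whm] (lazy), then one or more of one of [sev] (lazy), then one or more of a digit (non-capturing group); then exactly 4 of the literal '5', then zero or more of a non-whitespace character.
`match` is anchored at position 0; if the pattern doesn't fit there, it returns None.
Here the string doesn't start with a match, so the call returns None, and `bool(None)` is False.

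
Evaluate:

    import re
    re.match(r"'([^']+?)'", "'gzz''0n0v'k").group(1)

`re.match` won't scan ahead — the pattern has to work from the very first character.
The match spans [0:5] → "'gzz'".
Captured: group 1 = 'gzz'.

'gzz'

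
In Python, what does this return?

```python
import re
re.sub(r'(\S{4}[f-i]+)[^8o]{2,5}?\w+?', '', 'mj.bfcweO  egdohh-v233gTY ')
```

'O  33gTY '

Lazy quantifiers expand one character at a time until the remainder of the pattern can match.
`sub` substitutes '' at each match site.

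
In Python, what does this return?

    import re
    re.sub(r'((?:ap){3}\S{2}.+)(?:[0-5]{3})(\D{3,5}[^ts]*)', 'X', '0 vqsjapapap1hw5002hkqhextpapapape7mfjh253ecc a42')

`sub` substitutes 'X' at each match site.

'0 vqsjX'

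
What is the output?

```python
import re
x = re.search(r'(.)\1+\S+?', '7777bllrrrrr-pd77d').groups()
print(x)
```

('7',)

`\1` is not a pattern — it's the concrete string captured by group 1, re-applied verbatim.
`search` walks the string left to right and returns the first match it finds.
The match spans [0:5] → '7777b'.
Captured: group 1 = '7'.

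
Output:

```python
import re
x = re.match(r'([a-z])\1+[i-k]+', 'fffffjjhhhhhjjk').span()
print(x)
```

`\1` is not a pattern — it's the concrete string captured by group 1, re-applied verbatim.
`re.match` won't scan ahead — the pattern has to work from the very first character.
The match spans [0:7] → 'fffffjj'.
Captured: group 1 = 'f'.

(0, 7)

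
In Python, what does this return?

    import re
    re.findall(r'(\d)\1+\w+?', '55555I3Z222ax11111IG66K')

['5', '2', '1', '6']

`\1` is not a pattern — it's the concrete string captured by group 1, re-applied verbatim.
Matches: at [0:6] match '55555I', group 1 = '5'; at [8:12] match '222a', group 1 = '2'; at [13:19] match '11111I', group 1 = '1'; at [20:23] match '66K', group 1 = '6'.
One capturing group, so `findall` returns just the captured substring from each match — 4 in all.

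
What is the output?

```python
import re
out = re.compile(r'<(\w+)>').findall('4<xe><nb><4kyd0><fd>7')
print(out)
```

`findall` collects group 1 from each match (4 total).

['xe', 'nb', '4kyd0', 'fd']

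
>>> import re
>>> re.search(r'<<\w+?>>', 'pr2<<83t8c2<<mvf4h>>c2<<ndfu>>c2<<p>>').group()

`re.search` scans for the first position where the pattern succeeds.
The match spans [11:20] → '<<mvf4h>>'.

'<<mvf4h>>'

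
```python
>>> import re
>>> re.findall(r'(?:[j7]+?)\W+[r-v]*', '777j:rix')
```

The pattern matches one or more of one of [j7] (lazy) (non-capturing group); then one or more of a non-word character; then zero or more of a character in [r-v].
Scanning left to right: at [0:6] → '777j:r'.
`findall` yields the raw match text (1 of them) because the pattern has no groups.

['777j:r']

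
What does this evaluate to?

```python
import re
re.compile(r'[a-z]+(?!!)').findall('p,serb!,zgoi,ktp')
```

The negative lookaround is zero-width — it rules out positions where the adjacent text would match, without consuming anything.
Walking the string: at [0:1] → 'p'; at [2:5] → 'ser'; at [8:12] → 'zgoi'; at [13:16] → 'ktp'.
No capturing groups, so `findall` returns the 4 full match strings.

['p', 'ser', 'zgoi', 'ktp']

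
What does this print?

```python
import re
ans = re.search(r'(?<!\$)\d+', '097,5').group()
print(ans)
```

097

A negative assertion filters positions out without eating any characters.
Unlike `match`, `search` isn't anchored — it looks for the pattern anywhere in the string.
The match spans [0:3] → '097'.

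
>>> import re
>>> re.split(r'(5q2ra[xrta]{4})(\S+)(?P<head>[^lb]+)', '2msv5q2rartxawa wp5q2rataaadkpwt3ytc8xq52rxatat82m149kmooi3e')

['2msv', '5q2rartxa', 'wa', ' wp5q2rataaadkpwt3ytc8xq52rxatat82m149kmooi3e', '']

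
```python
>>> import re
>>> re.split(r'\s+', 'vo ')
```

['vo', '']

The pattern matches one or more of whitespace.
Matches to split on: at [2:3] → ' '.
Each match becomes a cut point; 2 segments remain.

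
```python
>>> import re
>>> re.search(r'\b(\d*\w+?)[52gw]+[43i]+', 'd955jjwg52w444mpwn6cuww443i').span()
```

(0, 14)

Pattern: a word boundary (`\b`, zero-width); then zero or more of a digit, then one or more of a word character (lazy) (captured); then one or more of one of [52gw]; then one or more of one of [43i].
The match spans [0:14] → 'd955jjwg52w444'.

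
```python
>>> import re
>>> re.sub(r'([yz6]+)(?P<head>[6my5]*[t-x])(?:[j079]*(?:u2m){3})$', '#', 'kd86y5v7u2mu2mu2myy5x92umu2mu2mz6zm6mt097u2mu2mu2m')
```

'kd86y5v7u2mu2mu2myy5x92umu2mu2m#'

The pattern matches one or more of one of [yz6] (captured); then zero or more of one of [6my5], then a character in [t-x] (captured as 'head'); then zero or more of one of [j079], then the literal 'u2m' repeated 3 times (non-capturing group); then anchored at the end.
Matches: at [31:50] → 'z6zm6mt097u2mu2mu2m'.
`sub` substitutes '#' at each match site.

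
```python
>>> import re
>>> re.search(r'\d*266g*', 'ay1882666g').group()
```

This matches zero or more of a digit; then the literal '266', then zero or more of the literal 'g'.
`re.search` scans for the first position where the pattern succeeds.
The match spans [2:8] → '188266'.

'188266'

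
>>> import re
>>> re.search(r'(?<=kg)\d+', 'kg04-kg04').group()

'04'

Lookahead/lookbehind check context without consuming it, so the matched span excludes the asserted characters.
The match spans [2:4] → '04'.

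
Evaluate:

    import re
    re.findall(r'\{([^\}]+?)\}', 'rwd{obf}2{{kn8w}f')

Walking the string: at [3:8] match '{obf}', group 1 = 'obf'; at [9:16] match '{{kn8w}', group 1 = '{kn8w'.
One capturing group, so `findall` returns just the captured substring from each match — 2 in all.

['obf', '{kn8w']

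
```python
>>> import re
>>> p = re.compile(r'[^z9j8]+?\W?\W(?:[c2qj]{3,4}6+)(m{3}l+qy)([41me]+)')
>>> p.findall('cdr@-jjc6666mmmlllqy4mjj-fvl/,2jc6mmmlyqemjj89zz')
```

This matches one or more of any character except [z9j8] (lazy); then optionally a non-word character, then a non-word character; then 3 to 4 of one of [c2qj], then one or more of the literal '6' (non-capturing group); then exactly 3 of a literal 'm', then one or more of a literal 'l', then the literal 'qy' (captured); then one or more of one of [41me] (captured).
`findall` packs the 2 group values into a tuple for every match.

[('mmmlllqy', '4m')]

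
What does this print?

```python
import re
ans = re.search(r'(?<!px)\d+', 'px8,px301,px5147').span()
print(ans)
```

(7, 9)

The negative lookahead/lookbehind blocks any match where the forbidden context is present.
The match spans [7:9] → '01'.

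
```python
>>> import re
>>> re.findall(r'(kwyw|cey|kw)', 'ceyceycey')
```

['cey', 'cey', 'cey']

`findall` collects group 1 from each match (3 total).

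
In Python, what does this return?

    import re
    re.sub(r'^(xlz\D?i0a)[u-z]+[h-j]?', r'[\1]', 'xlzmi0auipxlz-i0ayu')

Pattern: anchored at the start of the string; then the literal 'xlz', then optionally a non-digit, then the literal 'i0a' (captured); then one or more of a character in [u-z], then optionally a character in [h-j].
`\1` in the replacement pulls in group 1's text for each match.

'[xlzmi0a]pxlz-i0ayu'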